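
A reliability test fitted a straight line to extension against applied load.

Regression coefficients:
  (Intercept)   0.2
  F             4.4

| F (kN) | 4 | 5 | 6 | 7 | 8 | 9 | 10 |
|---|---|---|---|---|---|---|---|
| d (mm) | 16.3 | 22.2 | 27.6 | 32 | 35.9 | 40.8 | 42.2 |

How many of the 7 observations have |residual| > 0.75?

5

F=4: ŷ = 0.2 + 4.4·4 = 17.8; e = 16.3 − 17.8 = -1.5
F=5: ŷ = 0.2 + 4.4·5 = 22.2; e = 22.2 − 22.2 = 0
F=6: ŷ = 0.2 + 4.4·6 = 26.6; e = 27.6 − 26.6 = 1
F=7: ŷ = 0.2 + 4.4·7 = 31; e = 32 − 31 = 1
F=8: ŷ = 0.2 + 4.4·8 = 35.4; e = 35.9 − 35.4 = 0.5
F=9: ŷ = 0.2 + 4.4·9 = 39.8; e = 40.8 − 39.8 = 1
F=10: ŷ = 0.2 + 4.4·10 = 44.2; e = 42.2 − 44.2 = -2
|e| > 0.75: F=4 (|e|=1.5), F=6 (|e|=1), F=7 (|e|=1), F=9 (|e|=1), F=10 (|e|=2) → 5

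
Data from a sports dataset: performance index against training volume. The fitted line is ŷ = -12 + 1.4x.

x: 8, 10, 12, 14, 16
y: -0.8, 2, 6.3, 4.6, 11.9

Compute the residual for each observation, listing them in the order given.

0, 0, 1.5, -3, 1.5

x=8: ŷ = -12 + 1.4·8 = -0.8; e = -0.8 − (-0.8) = 0
x=10: ŷ = -12 + 1.4·10 = 2; e = 2 − 2 = 0
x=12: ŷ = -12 + 1.4·12 = 4.8; e = 6.3 − 4.8 = 1.5
x=14: ŷ = -12 + 1.4·14 = 7.6; e = 4.6 − 7.6 = -3
x=16: ŷ = -12 + 1.4·16 = 10.4; e = 11.9 − 10.4 = 1.5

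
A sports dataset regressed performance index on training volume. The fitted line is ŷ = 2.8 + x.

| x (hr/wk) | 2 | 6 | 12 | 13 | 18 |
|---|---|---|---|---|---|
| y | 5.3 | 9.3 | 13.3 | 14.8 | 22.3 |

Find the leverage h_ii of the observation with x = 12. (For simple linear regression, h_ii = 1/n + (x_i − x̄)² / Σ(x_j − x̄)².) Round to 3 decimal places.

x̄ = (2 + 6 + 12 + 13 + 18)/5 = 10.2
Σ(x − x̄)² = 67.24 + 17.64 + 3.24 + 7.84 + 60.84 = 156.8
h = 1/5 + (1.8)²/156.8 = 0.2 + 0.0206633 = 0.221

h = 0.221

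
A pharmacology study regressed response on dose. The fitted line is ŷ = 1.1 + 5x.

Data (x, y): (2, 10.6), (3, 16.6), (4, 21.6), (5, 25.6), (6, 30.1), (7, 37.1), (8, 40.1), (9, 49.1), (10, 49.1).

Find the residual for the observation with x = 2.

r = -0.5

ŷ = 1.1 + 5·2 = 11.1
r = 10.6 − 11.1 = -0.5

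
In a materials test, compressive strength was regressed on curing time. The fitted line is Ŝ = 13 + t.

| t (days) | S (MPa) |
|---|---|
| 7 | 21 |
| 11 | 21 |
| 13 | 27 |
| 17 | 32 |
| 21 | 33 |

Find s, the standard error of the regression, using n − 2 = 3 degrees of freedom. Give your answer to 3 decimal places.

s = 2.309

t=7: Ŝ = 13 + 7 = 20; r = 21 − 20 = 1
t=11: Ŝ = 13 + 11 = 24; r = 21 − 24 = -3
t=13: Ŝ = 13 + 13 = 26; r = 27 − 26 = 1
t=17: Ŝ = 13 + 17 = 30; r = 32 − 30 = 2
t=21: Ŝ = 13 + 21 = 34; r = 33 − 34 = -1
SSE = 1 + 9 + 1 + 4 + 1 = 16
s = √(16/3) = √5.33333 ≈ 2.309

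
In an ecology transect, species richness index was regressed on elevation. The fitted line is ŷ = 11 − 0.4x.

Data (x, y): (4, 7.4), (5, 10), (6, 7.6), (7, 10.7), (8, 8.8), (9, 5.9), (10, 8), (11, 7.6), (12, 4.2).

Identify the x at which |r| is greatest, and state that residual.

x=4: ŷ = 11 − 0.4·4 = 9.4; r = 7.4 − 9.4 = -2
x=5: ŷ = 11 − 0.4·5 = 9; r = 10 − 9 = 1
x=6: ŷ = 11 − 0.4·6 = 8.6; r = 7.6 − 8.6 = -1
x=7: ŷ = 11 − 0.4·7 = 8.2; r = 10.7 − 8.2 = 2.5
x=8: ŷ = 11 − 0.4·8 = 7.8; r = 8.8 − 7.8 = 1
x=9: ŷ = 11 − 0.4·9 = 7.4; r = 5.9 − 7.4 = -1.5
x=10: ŷ = 11 − 0.4·10 = 7; r = 8 − 7 = 1
x=11: ŷ = 11 − 0.4·11 = 6.6; r = 7.6 − 6.6 = 1
x=12: ŷ = 11 − 0.4·12 = 6.2; r = 4.2 − 6.2 = -2
Largest |r| is 2.5 at x = 7, residual 2.5.

x = 7, r = 2.5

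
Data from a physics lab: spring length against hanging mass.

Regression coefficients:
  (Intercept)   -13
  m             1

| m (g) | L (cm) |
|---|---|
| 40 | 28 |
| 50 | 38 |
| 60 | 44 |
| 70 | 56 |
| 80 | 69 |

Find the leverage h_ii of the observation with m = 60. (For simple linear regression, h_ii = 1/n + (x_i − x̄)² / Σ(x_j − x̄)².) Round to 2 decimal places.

m̄ = (40 + 50 + 60 + 70 + 80)/5 = 60
Σ(m − m̄)² = 400 + 100 + 0 + 100 + 400 = 1000
h = 1/5 + (0)²/1000 = 0.2 + 0 = 0.20

h = 0.20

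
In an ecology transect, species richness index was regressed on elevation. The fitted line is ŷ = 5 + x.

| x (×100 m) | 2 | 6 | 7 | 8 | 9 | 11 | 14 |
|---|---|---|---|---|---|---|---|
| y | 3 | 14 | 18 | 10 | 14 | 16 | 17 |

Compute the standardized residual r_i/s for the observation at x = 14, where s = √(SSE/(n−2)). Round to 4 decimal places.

-0.5199

x=2: ŷ = 5 + 2 = 7; r = 3 − 7 = -4
x=6: ŷ = 5 + 6 = 11; r = 14 − 11 = 3
x=7: ŷ = 5 + 7 = 12; r = 18 − 12 = 6
x=8: ŷ = 5 + 8 = 13; r = 10 − 13 = -3
x=9: ŷ = 5 + 9 = 14; r = 14 − 14 = 0
x=11: ŷ = 5 + 11 = 16; r = 16 − 16 = 0
x=14: ŷ = 5 + 14 = 19; r = 17 − 19 = -2
SSE = 16 + 9 + 36 + 9 + 0 + 0 + 4 = 74
s = √(74/5) = 3.84708
r/s = -2 / 3.84708 = -0.5199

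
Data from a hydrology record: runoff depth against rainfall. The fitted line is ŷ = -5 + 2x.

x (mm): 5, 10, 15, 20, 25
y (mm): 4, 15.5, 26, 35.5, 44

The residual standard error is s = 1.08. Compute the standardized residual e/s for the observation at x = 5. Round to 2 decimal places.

-0.93

ŷ = -5 + 2·5 = 5
e = 4 − 5 = -1
e/s = -1 / 1.08 = -0.93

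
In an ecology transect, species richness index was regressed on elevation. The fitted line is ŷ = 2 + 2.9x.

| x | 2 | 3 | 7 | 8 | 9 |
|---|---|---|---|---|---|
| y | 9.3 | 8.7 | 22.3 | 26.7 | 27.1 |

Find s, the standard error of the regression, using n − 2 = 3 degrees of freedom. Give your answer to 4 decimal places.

s = 1.7795

x=2: ŷ = 2 + 2.9·2 = 7.8; r = 9.3 − 7.8 = 1.5
x=3: ŷ = 2 + 2.9·3 = 10.7; r = 8.7 − 10.7 = -2
x=7: ŷ = 2 + 2.9·7 = 22.3; r = 22.3 − 22.3 = 0
x=8: ŷ = 2 + 2.9·8 = 25.2; r = 26.7 − 25.2 = 1.5
x=9: ŷ = 2 + 2.9·9 = 28.1; r = 27.1 − 28.1 = -1
SSE = 2.25 + 4 + 0 + 2.25 + 1 = 9.5
s = √(9.5/3) = √3.16667 ≈ 1.7795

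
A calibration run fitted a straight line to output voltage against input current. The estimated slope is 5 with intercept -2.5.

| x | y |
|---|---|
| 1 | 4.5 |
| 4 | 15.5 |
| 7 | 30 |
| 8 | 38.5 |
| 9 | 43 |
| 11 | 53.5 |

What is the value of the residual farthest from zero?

x=1: ŷ = -2.5 + 5·1 = 2.5; e = 4.5 − 2.5 = 2
x=4: ŷ = -2.5 + 5·4 = 17.5; e = 15.5 − 17.5 = -2
x=7: ŷ = -2.5 + 5·7 = 32.5; e = 30 − 32.5 = -2.5
x=8: ŷ = -2.5 + 5·8 = 37.5; e = 38.5 − 37.5 = 1
x=9: ŷ = -2.5 + 5·9 = 42.5; e = 43 − 42.5 = 0.5
x=11: ŷ = -2.5 + 5·11 = 52.5; e = 53.5 − 52.5 = 1
Largest |e| is 2.5 at x = 7, residual -2.5.

e = -2.5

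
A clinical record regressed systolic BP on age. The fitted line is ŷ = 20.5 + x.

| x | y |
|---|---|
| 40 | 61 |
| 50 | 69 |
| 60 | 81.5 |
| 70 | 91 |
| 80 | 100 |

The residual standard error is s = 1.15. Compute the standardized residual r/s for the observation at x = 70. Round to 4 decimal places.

ŷ = 20.5 + 70 = 90.5
r = 91 − 90.5 = 0.5
r/s = 0.5 / 1.15 = 0.4348

0.4348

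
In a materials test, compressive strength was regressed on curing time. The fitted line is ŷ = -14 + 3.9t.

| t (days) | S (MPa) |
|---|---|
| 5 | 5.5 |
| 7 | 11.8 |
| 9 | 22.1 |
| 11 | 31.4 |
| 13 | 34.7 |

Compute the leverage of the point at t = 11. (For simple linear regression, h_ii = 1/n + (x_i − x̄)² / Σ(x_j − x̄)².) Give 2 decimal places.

t̄ = (5 + 7 + 9 + 11 + 13)/5 = 9
Σ(t − t̄)² = 16 + 4 + 0 + 4 + 16 = 40
h = 1/5 + (2)²/40 = 0.2 + 0.1 = 0.30

h = 0.30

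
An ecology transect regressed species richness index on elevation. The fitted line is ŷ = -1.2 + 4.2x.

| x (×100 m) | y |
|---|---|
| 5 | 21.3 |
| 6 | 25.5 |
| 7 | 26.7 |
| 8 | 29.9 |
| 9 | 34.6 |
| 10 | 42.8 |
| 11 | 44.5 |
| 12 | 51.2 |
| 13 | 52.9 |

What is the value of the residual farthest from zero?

e = -2.5

x=5: ŷ = -1.2 + 4.2·5 = 19.8; e = 21.3 − 19.8 = 1.5
x=6: ŷ = -1.2 + 4.2·6 = 24; e = 25.5 − 24 = 1.5
x=7: ŷ = -1.2 + 4.2·7 = 28.2; e = 26.7 − 28.2 = -1.5
x=8: ŷ = -1.2 + 4.2·8 = 32.4; e = 29.9 − 32.4 = -2.5
x=9: ŷ = -1.2 + 4.2·9 = 36.6; e = 34.6 − 36.6 = -2
x=10: ŷ = -1.2 + 4.2·10 = 40.8; e = 42.8 − 40.8 = 2
x=11: ŷ = -1.2 + 4.2·11 = 45; e = 44.5 − 45 = -0.5
x=12: ŷ = -1.2 + 4.2·12 = 49.2; e = 51.2 − 49.2 = 2
x=13: ŷ = -1.2 + 4.2·13 = 53.4; e = 52.9 − 53.4 = -0.5
Largest |e| is 2.5 at x = 8, residual -2.5.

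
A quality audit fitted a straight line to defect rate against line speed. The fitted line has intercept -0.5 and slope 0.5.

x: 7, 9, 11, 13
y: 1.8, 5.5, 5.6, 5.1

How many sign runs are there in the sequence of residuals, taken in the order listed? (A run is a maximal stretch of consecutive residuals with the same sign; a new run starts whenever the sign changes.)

3 runs

x=7: ŷ = -0.5 + 0.5·7 = 3; r = 1.8 − 3 = -1.2
x=9: ŷ = -0.5 + 0.5·9 = 4; r = 5.5 − 4 = 1.5
x=11: ŷ = -0.5 + 0.5·11 = 5; r = 5.6 − 5 = 0.6
x=13: ŷ = -0.5 + 0.5·13 = 6; r = 5.1 − 6 = -0.9
Signs: − + + −
Runs: −×1, +×2, −×1 → 3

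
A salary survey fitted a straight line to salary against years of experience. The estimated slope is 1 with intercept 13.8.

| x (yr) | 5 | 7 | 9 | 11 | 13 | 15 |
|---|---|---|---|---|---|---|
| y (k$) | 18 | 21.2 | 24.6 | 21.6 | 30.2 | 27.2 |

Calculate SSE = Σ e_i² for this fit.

SSE = 28.4

x=5: ŷ = 13.8 + 5 = 18.8; e = 18 − 18.8 = -0.8
x=7: ŷ = 13.8 + 7 = 20.8; e = 21.2 − 20.8 = 0.4
x=9: ŷ = 13.8 + 9 = 22.8; e = 24.6 − 22.8 = 1.8
x=11: ŷ = 13.8 + 11 = 24.8; e = 21.6 − 24.8 = -3.2
x=13: ŷ = 13.8 + 13 = 26.8; e = 30.2 − 26.8 = 3.4
x=15: ŷ = 13.8 + 15 = 28.8; e = 27.2 − 28.8 = -1.6
SSE = 0.64 + 0.16 + 3.24 + 10.24 + 11.56 + 2.56 = 28.4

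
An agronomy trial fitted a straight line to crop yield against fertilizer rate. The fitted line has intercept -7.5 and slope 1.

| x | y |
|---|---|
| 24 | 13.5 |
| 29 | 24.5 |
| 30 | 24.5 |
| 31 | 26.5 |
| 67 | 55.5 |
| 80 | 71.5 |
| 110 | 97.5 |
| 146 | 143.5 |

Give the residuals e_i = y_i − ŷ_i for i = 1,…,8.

-3, 3, 2, 3, -4, -1, -5, 5

x=24: ŷ = -7.5 + 24 = 16.5; e = 13.5 − 16.5 = -3
x=29: ŷ = -7.5 + 29 = 21.5; e = 24.5 − 21.5 = 3
x=30: ŷ = -7.5 + 30 = 22.5; e = 24.5 − 22.5 = 2
x=31: ŷ = -7.5 + 31 = 23.5; e = 26.5 − 23.5 = 3
x=67: ŷ = -7.5 + 67 = 59.5; e = 55.5 − 59.5 = -4
x=80: ŷ = -7.5 + 80 = 72.5; e = 71.5 − 72.5 = -1
x=110: ŷ = -7.5 + 110 = 102.5; e = 97.5 − 102.5 = -5
x=146: ŷ = -7.5 + 146 = 138.5; e = 143.5 − 138.5 = 5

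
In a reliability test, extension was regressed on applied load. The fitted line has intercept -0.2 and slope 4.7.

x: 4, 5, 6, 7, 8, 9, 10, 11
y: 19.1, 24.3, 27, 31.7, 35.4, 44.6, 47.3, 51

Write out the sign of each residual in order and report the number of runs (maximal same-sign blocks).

x=4: ŷ = -0.2 + 4.7·4 = 18.6; r = 19.1 − 18.6 = 0.5
x=5: ŷ = -0.2 + 4.7·5 = 23.3; r = 24.3 − 23.3 = 1
x=6: ŷ = -0.2 + 4.7·6 = 28; r = 27 − 28 = -1
x=7: ŷ = -0.2 + 4.7·7 = 32.7; r = 31.7 − 32.7 = -1
x=8: ŷ = -0.2 + 4.7·8 = 37.4; r = 35.4 − 37.4 = -2
x=9: ŷ = -0.2 + 4.7·9 = 42.1; r = 44.6 − 42.1 = 2.5
x=10: ŷ = -0.2 + 4.7·10 = 46.8; r = 47.3 − 46.8 = 0.5
x=11: ŷ = -0.2 + 4.7·11 = 51.5; r = 51 − 51.5 = -0.5
Signs: + + − − − + + −
Runs: +×2, −×3, +×2, −×1 → 4

4 runs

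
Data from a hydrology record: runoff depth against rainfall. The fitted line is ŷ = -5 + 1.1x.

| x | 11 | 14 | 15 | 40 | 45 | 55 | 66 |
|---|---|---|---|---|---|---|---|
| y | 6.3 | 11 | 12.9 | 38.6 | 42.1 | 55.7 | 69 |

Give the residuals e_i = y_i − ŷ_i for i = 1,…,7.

x=11: ŷ = -5 + 1.1·11 = 7.1; e = 6.3 − 7.1 = -0.8
x=14: ŷ = -5 + 1.1·14 = 10.4; e = 11 − 10.4 = 0.6
x=15: ŷ = -5 + 1.1·15 = 11.5; e = 12.9 − 11.5 = 1.4
x=40: ŷ = -5 + 1.1·40 = 39; e = 38.6 − 39 = -0.4
x=45: ŷ = -5 + 1.1·45 = 44.5; e = 42.1 − 44.5 = -2.4
x=55: ŷ = -5 + 1.1·55 = 55.5; e = 55.7 − 55.5 = 0.2
x=66: ŷ = -5 + 1.1·66 = 67.6; e = 69 − 67.6 = 1.4

-0.8, 0.6, 1.4, -0.4, -2.4, 0.2, 1.4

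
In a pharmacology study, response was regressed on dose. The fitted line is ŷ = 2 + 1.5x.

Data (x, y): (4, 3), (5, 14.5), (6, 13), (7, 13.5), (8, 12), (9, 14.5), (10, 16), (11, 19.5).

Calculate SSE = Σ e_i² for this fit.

x=4: ŷ = 2 + 1.5·4 = 8; e = 3 − 8 = -5
x=5: ŷ = 2 + 1.5·5 = 9.5; e = 14.5 − 9.5 = 5
x=6: ŷ = 2 + 1.5·6 = 11; e = 13 − 11 = 2
x=7: ŷ = 2 + 1.5·7 = 12.5; e = 13.5 − 12.5 = 1
x=8: ŷ = 2 + 1.5·8 = 14; e = 12 − 14 = -2
x=9: ŷ = 2 + 1.5·9 = 15.5; e = 14.5 − 15.5 = -1
x=10: ŷ = 2 + 1.5·10 = 17; e = 16 − 17 = -1
x=11: ŷ = 2 + 1.5·11 = 18.5; e = 19.5 − 18.5 = 1
SSE = 25 + 25 + 4 + 1 + 4 + 1 + 1 + 1 = 62

SSE = 62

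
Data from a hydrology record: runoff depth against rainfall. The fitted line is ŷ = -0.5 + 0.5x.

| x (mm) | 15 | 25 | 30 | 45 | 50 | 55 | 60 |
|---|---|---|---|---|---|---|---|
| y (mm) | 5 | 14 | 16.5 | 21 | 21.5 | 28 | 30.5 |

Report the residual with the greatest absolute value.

x=15: ŷ = -0.5 + 0.5·15 = 7; r = 5 − 7 = -2
x=25: ŷ = -0.5 + 0.5·25 = 12; r = 14 − 12 = 2
x=30: ŷ = -0.5 + 0.5·30 = 14.5; r = 16.5 − 14.5 = 2
x=45: ŷ = -0.5 + 0.5·45 = 22; r = 21 − 22 = -1
x=50: ŷ = -0.5 + 0.5·50 = 24.5; r = 21.5 − 24.5 = -3
x=55: ŷ = -0.5 + 0.5·55 = 27; r = 28 − 27 = 1
x=60: ŷ = -0.5 + 0.5·60 = 29.5; r = 30.5 − 29.5 = 1
Largest |r| is 3 at x = 50, residual -3.

r = -3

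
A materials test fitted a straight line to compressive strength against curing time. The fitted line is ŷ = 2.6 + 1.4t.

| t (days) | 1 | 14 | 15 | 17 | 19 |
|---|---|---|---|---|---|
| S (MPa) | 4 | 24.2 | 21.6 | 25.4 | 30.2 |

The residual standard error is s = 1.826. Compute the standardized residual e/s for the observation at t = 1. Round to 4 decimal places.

ŷ = 2.6 + 1.4·1 = 4
e = 4 − 4 = 0
e/s = 0 / 1.826 = 0.0000

0.0000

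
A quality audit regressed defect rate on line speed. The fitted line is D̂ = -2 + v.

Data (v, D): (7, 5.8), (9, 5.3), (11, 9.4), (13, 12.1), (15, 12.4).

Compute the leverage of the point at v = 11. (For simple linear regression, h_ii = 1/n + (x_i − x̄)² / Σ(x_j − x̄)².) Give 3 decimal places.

h = 0.200

v̄ = (7 + 9 + 11 + 13 + 15)/5 = 11
Σ(v − v̄)² = 16 + 4 + 0 + 4 + 16 = 40
h = 1/5 + (0)²/40 = 0.2 + 0 = 0.200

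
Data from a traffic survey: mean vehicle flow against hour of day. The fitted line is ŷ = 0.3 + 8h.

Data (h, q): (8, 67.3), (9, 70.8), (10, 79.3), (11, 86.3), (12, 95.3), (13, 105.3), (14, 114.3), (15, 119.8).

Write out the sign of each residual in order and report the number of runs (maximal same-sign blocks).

h=8: ŷ = 0.3 + 8·8 = 64.3; r = 67.3 − 64.3 = 3
h=9: ŷ = 0.3 + 8·9 = 72.3; r = 70.8 − 72.3 = -1.5
h=10: ŷ = 0.3 + 8·10 = 80.3; r = 79.3 − 80.3 = -1
h=11: ŷ = 0.3 + 8·11 = 88.3; r = 86.3 − 88.3 = -2
h=12: ŷ = 0.3 + 8·12 = 96.3; r = 95.3 − 96.3 = -1
h=13: ŷ = 0.3 + 8·13 = 104.3; r = 105.3 − 104.3 = 1
h=14: ŷ = 0.3 + 8·14 = 112.3; r = 114.3 − 112.3 = 2
h=15: ŷ = 0.3 + 8·15 = 120.3; r = 119.8 − 120.3 = -0.5
Signs: + − − − − + + −
Runs: +×1, −×4, +×2, −×1 → 4

4 runs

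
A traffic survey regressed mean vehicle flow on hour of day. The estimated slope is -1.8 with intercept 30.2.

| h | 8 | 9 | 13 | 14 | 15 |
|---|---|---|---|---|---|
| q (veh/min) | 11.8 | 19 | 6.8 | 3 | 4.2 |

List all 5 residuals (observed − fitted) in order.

h=8: ŷ = 30.2 − 1.8·8 = 15.8; r = 11.8 − 15.8 = -4
h=9: ŷ = 30.2 − 1.8·9 = 14; r = 19 − 14 = 5
h=13: ŷ = 30.2 − 1.8·13 = 6.8; r = 6.8 − 6.8 = 0
h=14: ŷ = 30.2 − 1.8·14 = 5; r = 3 − 5 = -2
h=15: ŷ = 30.2 − 1.8·15 = 3.2; r = 4.2 − 3.2 = 1

-4, 5, 0, -2, 1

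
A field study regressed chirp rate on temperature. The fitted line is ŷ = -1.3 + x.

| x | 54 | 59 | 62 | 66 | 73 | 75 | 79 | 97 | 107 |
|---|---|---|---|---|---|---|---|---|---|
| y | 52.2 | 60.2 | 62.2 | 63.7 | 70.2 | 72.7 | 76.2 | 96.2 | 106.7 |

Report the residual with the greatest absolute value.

e = 2.5

x=54: ŷ = -1.3 + 54 = 52.7; e = 52.2 − 52.7 = -0.5
x=59: ŷ = -1.3 + 59 = 57.7; e = 60.2 − 57.7 = 2.5
x=62: ŷ = -1.3 + 62 = 60.7; e = 62.2 − 60.7 = 1.5
x=66: ŷ = -1.3 + 66 = 64.7; e = 63.7 − 64.7 = -1
x=73: ŷ = -1.3 + 73 = 71.7; e = 70.2 − 71.7 = -1.5
x=75: ŷ = -1.3 + 75 = 73.7; e = 72.7 − 73.7 = -1
x=79: ŷ = -1.3 + 79 = 77.7; e = 76.2 − 77.7 = -1.5
x=97: ŷ = -1.3 + 97 = 95.7; e = 96.2 − 95.7 = 0.5
x=107: ŷ = -1.3 + 107 = 105.7; e = 106.7 − 105.7 = 1
Largest |e| is 2.5 at x = 59, residual 2.5.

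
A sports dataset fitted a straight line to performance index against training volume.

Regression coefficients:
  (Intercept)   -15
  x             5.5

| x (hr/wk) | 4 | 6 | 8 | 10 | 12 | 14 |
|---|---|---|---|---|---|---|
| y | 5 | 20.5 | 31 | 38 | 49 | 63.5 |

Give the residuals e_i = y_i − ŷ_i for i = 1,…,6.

x=4: ŷ = -15 + 5.5·4 = 7; e = 5 − 7 = -2
x=6: ŷ = -15 + 5.5·6 = 18; e = 20.5 − 18 = 2.5
x=8: ŷ = -15 + 5.5·8 = 29; e = 31 − 29 = 2
x=10: ŷ = -15 + 5.5·10 = 40; e = 38 − 40 = -2
x=12: ŷ = -15 + 5.5·12 = 51; e = 49 − 51 = -2
x=14: ŷ = -15 + 5.5·14 = 62; e = 63.5 − 62 = 1.5

-2, 2.5, 2, -2, -2, 1.5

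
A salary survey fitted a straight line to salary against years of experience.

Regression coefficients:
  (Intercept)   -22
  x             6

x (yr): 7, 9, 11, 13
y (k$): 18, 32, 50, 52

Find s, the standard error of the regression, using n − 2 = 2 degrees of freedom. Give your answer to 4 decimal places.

s = 5.2915

x=7: ŷ = -22 + 6·7 = 20; r = 18 − 20 = -2
x=9: ŷ = -22 + 6·9 = 32; r = 32 − 32 = 0
x=11: ŷ = -22 + 6·11 = 44; r = 50 − 44 = 6
x=13: ŷ = -22 + 6·13 = 56; r = 52 − 56 = -4
SSE = 4 + 0 + 36 + 16 = 56
s = √(56/2) = √28 ≈ 5.2915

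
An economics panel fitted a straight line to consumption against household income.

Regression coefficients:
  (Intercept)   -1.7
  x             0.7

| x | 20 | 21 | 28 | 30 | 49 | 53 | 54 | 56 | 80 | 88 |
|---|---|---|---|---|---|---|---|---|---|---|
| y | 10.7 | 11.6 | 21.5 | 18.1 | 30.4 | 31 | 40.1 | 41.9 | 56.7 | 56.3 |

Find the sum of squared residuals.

SSE = 97.2

x=20: ŷ = -1.7 + 0.7·20 = 12.3; r = 10.7 − 12.3 = -1.6
x=21: ŷ = -1.7 + 0.7·21 = 13; r = 11.6 − 13 = -1.4
x=28: ŷ = -1.7 + 0.7·28 = 17.9; r = 21.5 − 17.9 = 3.6
x=30: ŷ = -1.7 + 0.7·30 = 19.3; r = 18.1 − 19.3 = -1.2
x=49: ŷ = -1.7 + 0.7·49 = 32.6; r = 30.4 − 32.6 = -2.2
x=53: ŷ = -1.7 + 0.7·53 = 35.4; r = 31 − 35.4 = -4.4
x=54: ŷ = -1.7 + 0.7·54 = 36.1; r = 40.1 − 36.1 = 4
x=56: ŷ = -1.7 + 0.7·56 = 37.5; r = 41.9 − 37.5 = 4.4
x=80: ŷ = -1.7 + 0.7·80 = 54.3; r = 56.7 − 54.3 = 2.4
x=88: ŷ = -1.7 + 0.7·88 = 59.9; r = 56.3 − 59.9 = -3.6
SSE = 2.56 + 1.96 + 12.96 + 1.44 + 4.84 + 19.36 + 16 + 19.36 + 5.76 + 12.96 = 97.2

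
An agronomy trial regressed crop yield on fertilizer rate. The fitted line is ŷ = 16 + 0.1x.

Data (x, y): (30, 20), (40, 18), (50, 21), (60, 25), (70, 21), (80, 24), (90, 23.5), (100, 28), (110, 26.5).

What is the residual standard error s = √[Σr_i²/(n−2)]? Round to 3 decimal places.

s = 1.871

x=30: ŷ = 16 + 0.1·30 = 19; r = 20 − 19 = 1
x=40: ŷ = 16 + 0.1·40 = 20; r = 18 − 20 = -2
x=50: ŷ = 16 + 0.1·50 = 21; r = 21 − 21 = 0
x=60: ŷ = 16 + 0.1·60 = 22; r = 25 − 22 = 3
x=70: ŷ = 16 + 0.1·70 = 23; r = 21 − 23 = -2
x=80: ŷ = 16 + 0.1·80 = 24; r = 24 − 24 = 0
x=90: ŷ = 16 + 0.1·90 = 25; r = 23.5 − 25 = -1.5
x=100: ŷ = 16 + 0.1·100 = 26; r = 28 − 26 = 2
x=110: ŷ = 16 + 0.1·110 = 27; r = 26.5 − 27 = -0.5
SSE = 1 + 4 + 0 + 9 + 4 + 0 + 2.25 + 4 + 0.25 = 24.5
s = √(24.5/7) = √3.5 ≈ 1.871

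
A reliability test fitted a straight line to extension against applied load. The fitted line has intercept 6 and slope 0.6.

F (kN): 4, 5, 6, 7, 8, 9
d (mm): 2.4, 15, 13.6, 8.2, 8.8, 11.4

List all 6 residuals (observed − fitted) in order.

F=4: ŷ = 6 + 0.6·4 = 8.4; e = 2.4 − 8.4 = -6
F=5: ŷ = 6 + 0.6·5 = 9; e = 15 − 9 = 6
F=6: ŷ = 6 + 0.6·6 = 9.6; e = 13.6 − 9.6 = 4
F=7: ŷ = 6 + 0.6·7 = 10.2; e = 8.2 − 10.2 = -2
F=8: ŷ = 6 + 0.6·8 = 10.8; e = 8.8 − 10.8 = -2
F=9: ŷ = 6 + 0.6·9 = 11.4; e = 11.4 − 11.4 = 0

-6, 6, 4, -2, -2, 0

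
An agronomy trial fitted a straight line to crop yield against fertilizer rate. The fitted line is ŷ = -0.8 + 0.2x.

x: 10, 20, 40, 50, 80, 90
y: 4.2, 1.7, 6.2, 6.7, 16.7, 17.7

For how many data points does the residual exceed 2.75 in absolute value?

x=10: ŷ = -0.8 + 0.2·10 = 1.2; e = 4.2 − 1.2 = 3
x=20: ŷ = -0.8 + 0.2·20 = 3.2; e = 1.7 − 3.2 = -1.5
x=40: ŷ = -0.8 + 0.2·40 = 7.2; e = 6.2 − 7.2 = -1
x=50: ŷ = -0.8 + 0.2·50 = 9.2; e = 6.7 − 9.2 = -2.5
x=80: ŷ = -0.8 + 0.2·80 = 15.2; e = 16.7 − 15.2 = 1.5
x=90: ŷ = -0.8 + 0.2·90 = 17.2; e = 17.7 − 17.2 = 0.5
|e| > 2.75: x=10 (|e|=3) → 1

1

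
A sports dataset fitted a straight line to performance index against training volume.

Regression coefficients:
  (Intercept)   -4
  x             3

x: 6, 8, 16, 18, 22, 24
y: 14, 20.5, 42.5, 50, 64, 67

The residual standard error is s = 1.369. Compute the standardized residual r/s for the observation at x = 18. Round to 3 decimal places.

0.000

ŷ = -4 + 3·18 = 50
r = 50 − 50 = 0
r/s = 0 / 1.369 = 0.000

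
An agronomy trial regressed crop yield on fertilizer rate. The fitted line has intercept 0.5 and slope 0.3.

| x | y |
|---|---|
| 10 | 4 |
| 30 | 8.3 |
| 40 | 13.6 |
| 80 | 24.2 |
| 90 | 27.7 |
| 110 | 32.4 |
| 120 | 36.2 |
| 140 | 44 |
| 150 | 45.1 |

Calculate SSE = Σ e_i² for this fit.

x=10: ŷ = 0.5 + 0.3·10 = 3.5; e = 4 − 3.5 = 0.5
x=30: ŷ = 0.5 + 0.3·30 = 9.5; e = 8.3 − 9.5 = -1.2
x=40: ŷ = 0.5 + 0.3·40 = 12.5; e = 13.6 − 12.5 = 1.1
x=80: ŷ = 0.5 + 0.3·80 = 24.5; e = 24.2 − 24.5 = -0.3
x=90: ŷ = 0.5 + 0.3·90 = 27.5; e = 27.7 − 27.5 = 0.2
x=110: ŷ = 0.5 + 0.3·110 = 33.5; e = 32.4 − 33.5 = -1.1
x=120: ŷ = 0.5 + 0.3·120 = 36.5; e = 36.2 − 36.5 = -0.3
x=140: ŷ = 0.5 + 0.3·140 = 42.5; e = 44 − 42.5 = 1.5
x=150: ŷ = 0.5 + 0.3·150 = 45.5; e = 45.1 − 45.5 = -0.4
SSE = 0.25 + 1.44 + 1.21 + 0.09 + 0.04 + 1.21 + 0.09 + 2.25 + 0.16 = 6.74

SSE = 6.74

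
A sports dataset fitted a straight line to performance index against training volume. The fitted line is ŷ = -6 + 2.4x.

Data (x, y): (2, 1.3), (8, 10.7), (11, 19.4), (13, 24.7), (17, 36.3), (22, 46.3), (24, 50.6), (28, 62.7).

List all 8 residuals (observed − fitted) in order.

x=2: ŷ = -6 + 2.4·2 = -1.2; r = 1.3 − (-1.2) = 2.5
x=8: ŷ = -6 + 2.4·8 = 13.2; r = 10.7 − 13.2 = -2.5
x=11: ŷ = -6 + 2.4·11 = 20.4; r = 19.4 − 20.4 = -1
x=13: ŷ = -6 + 2.4·13 = 25.2; r = 24.7 − 25.2 = -0.5
x=17: ŷ = -6 + 2.4·17 = 34.8; r = 36.3 − 34.8 = 1.5
x=22: ŷ = -6 + 2.4·22 = 46.8; r = 46.3 − 46.8 = -0.5
x=24: ŷ = -6 + 2.4·24 = 51.6; r = 50.6 − 51.6 = -1
x=28: ŷ = -6 + 2.4·28 = 61.2; r = 62.7 − 61.2 = 1.5

2.5, -2.5, -1, -0.5, 1.5, -0.5, -1, 1.5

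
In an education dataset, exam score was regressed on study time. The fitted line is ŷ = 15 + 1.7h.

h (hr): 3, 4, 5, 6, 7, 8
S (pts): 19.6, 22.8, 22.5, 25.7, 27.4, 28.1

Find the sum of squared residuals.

SSE = 3

h=3: ŷ = 15 + 1.7·3 = 20.1; e = 19.6 − 20.1 = -0.5
h=4: ŷ = 15 + 1.7·4 = 21.8; e = 22.8 − 21.8 = 1
h=5: ŷ = 15 + 1.7·5 = 23.5; e = 22.5 − 23.5 = -1
h=6: ŷ = 15 + 1.7·6 = 25.2; e = 25.7 − 25.2 = 0.5
h=7: ŷ = 15 + 1.7·7 = 26.9; e = 27.4 − 26.9 = 0.5
h=8: ŷ = 15 + 1.7·8 = 28.6; e = 28.1 − 28.6 = -0.5
SSE = 0.25 + 1 + 1 + 0.25 + 0.25 + 0.25 = 3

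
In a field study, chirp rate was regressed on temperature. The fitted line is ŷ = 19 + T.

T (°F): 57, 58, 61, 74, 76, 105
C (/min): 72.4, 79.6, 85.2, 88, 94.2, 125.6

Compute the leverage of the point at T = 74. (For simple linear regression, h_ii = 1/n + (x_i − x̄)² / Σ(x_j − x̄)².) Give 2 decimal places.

T̄ = (57 + 58 + 61 + 74 + 76 + 105)/6 = 71.8333
Σ(T − T̄)² = 220.028 + 191.361 + 117.361 + 4.69444 + 17.3611 + 1100.03 = 1650.83
h = 1/6 + (2.16667)²/1650.83 = 0.166667 + 0.00284368 = 0.17

h = 0.17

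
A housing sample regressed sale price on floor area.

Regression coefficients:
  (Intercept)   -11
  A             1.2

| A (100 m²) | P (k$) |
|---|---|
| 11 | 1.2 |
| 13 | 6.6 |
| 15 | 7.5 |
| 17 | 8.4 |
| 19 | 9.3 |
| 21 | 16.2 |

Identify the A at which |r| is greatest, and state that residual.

A = 19, r = -2.5

A=11: P̂ = -11 + 1.2·11 = 2.2; r = 1.2 − 2.2 = -1
A=13: P̂ = -11 + 1.2·13 = 4.6; r = 6.6 − 4.6 = 2
A=15: P̂ = -11 + 1.2·15 = 7; r = 7.5 − 7 = 0.5
A=17: P̂ = -11 + 1.2·17 = 9.4; r = 8.4 − 9.4 = -1
A=19: P̂ = -11 + 1.2·19 = 11.8; r = 9.3 − 11.8 = -2.5
A=21: P̂ = -11 + 1.2·21 = 14.2; r = 16.2 − 14.2 = 2
Largest |r| is 2.5 at A = 19, residual -2.5.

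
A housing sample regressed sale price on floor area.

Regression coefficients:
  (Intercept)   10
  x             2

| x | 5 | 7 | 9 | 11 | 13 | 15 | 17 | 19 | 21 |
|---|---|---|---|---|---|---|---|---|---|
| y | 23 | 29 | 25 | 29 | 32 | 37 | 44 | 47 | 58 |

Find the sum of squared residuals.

SSE = 114

x=5: ŷ = 10 + 2·5 = 20; e = 23 − 20 = 3
x=7: ŷ = 10 + 2·7 = 24; e = 29 − 24 = 5
x=9: ŷ = 10 + 2·9 = 28; e = 25 − 28 = -3
x=11: ŷ = 10 + 2·11 = 32; e = 29 − 32 = -3
x=13: ŷ = 10 + 2·13 = 36; e = 32 − 36 = -4
x=15: ŷ = 10 + 2·15 = 40; e = 37 − 40 = -3
x=17: ŷ = 10 + 2·17 = 44; e = 44 − 44 = 0
x=19: ŷ = 10 + 2·19 = 48; e = 47 − 48 = -1
x=21: ŷ = 10 + 2·21 = 52; e = 58 − 52 = 6
SSE = 9 + 25 + 9 + 9 + 16 + 9 + 0 + 1 + 36 = 114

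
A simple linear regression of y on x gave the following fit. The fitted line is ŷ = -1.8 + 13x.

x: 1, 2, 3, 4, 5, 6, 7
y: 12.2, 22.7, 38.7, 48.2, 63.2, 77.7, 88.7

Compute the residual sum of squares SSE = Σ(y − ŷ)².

x=1: ŷ = -1.8 + 13·1 = 11.2; r = 12.2 − 11.2 = 1
x=2: ŷ = -1.8 + 13·2 = 24.2; r = 22.7 − 24.2 = -1.5
x=3: ŷ = -1.8 + 13·3 = 37.2; r = 38.7 − 37.2 = 1.5
x=4: ŷ = -1.8 + 13·4 = 50.2; r = 48.2 − 50.2 = -2
x=5: ŷ = -1.8 + 13·5 = 63.2; r = 63.2 − 63.2 = 0
x=6: ŷ = -1.8 + 13·6 = 76.2; r = 77.7 − 76.2 = 1.5
x=7: ŷ = -1.8 + 13·7 = 89.2; r = 88.7 − 89.2 = -0.5
SSE = 1 + 2.25 + 2.25 + 4 + 0 + 2.25 + 0.25 = 12

SSE = 12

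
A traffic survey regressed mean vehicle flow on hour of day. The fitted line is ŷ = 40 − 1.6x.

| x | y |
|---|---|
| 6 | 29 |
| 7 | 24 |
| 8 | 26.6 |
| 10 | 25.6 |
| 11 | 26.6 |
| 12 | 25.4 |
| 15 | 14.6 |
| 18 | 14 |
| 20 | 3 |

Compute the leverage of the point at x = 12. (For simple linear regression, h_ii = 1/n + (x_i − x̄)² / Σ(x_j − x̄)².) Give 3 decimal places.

x̄ = (6 + 7 + 8 + 10 + 11 + 12 + 15 + 18 + 20)/9 = 11.8889
Σ(x − x̄)² = 34.679 + 23.9012 + 15.1235 + 3.5679 + 0.790123 + 0.0123457 + 9.67901 + 37.3457 + 65.7901 = 190.889
h = 1/9 + (0.111111)²/190.889 = 0.111111 + 6.46747e-05 = 0.111

h = 0.111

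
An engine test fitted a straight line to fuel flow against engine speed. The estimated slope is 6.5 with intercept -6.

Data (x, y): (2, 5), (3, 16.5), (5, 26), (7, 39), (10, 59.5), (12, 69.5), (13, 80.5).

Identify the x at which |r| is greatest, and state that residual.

x=2: ŷ = -6 + 6.5·2 = 7; r = 5 − 7 = -2
x=3: ŷ = -6 + 6.5·3 = 13.5; r = 16.5 − 13.5 = 3
x=5: ŷ = -6 + 6.5·5 = 26.5; r = 26 − 26.5 = -0.5
x=7: ŷ = -6 + 6.5·7 = 39.5; r = 39 − 39.5 = -0.5
x=10: ŷ = -6 + 6.5·10 = 59; r = 59.5 − 59 = 0.5
x=12: ŷ = -6 + 6.5·12 = 72; r = 69.5 − 72 = -2.5
x=13: ŷ = -6 + 6.5·13 = 78.5; r = 80.5 − 78.5 = 2
Largest |r| is 3 at x = 3, residual 3.

x = 3, r = 3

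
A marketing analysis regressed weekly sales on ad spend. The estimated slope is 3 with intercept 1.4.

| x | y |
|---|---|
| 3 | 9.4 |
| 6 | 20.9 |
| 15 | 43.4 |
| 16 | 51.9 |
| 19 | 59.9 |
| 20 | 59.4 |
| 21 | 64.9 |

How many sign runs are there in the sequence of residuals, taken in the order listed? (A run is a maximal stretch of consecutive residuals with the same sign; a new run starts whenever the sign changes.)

6 runs

x=3: ŷ = 1.4 + 3·3 = 10.4; r = 9.4 − 10.4 = -1
x=6: ŷ = 1.4 + 3·6 = 19.4; r = 20.9 − 19.4 = 1.5
x=15: ŷ = 1.4 + 3·15 = 46.4; r = 43.4 − 46.4 = -3
x=16: ŷ = 1.4 + 3·16 = 49.4; r = 51.9 − 49.4 = 2.5
x=19: ŷ = 1.4 + 3·19 = 58.4; r = 59.9 − 58.4 = 1.5
x=20: ŷ = 1.4 + 3·20 = 61.4; r = 59.4 − 61.4 = -2
x=21: ŷ = 1.4 + 3·21 = 64.4; r = 64.9 − 64.4 = 0.5
Signs: − + − + + − +
Runs: −×1, +×1, −×1, +×2, −×1, +×1 → 6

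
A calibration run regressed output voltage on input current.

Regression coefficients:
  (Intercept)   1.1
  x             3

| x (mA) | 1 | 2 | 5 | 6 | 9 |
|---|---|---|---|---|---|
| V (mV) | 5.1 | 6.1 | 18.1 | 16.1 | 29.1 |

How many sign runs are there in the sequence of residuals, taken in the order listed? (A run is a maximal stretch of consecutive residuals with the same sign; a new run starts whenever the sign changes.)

5 runs

x=1: V̂ = 1.1 + 3·1 = 4.1; e = 5.1 − 4.1 = 1
x=2: V̂ = 1.1 + 3·2 = 7.1; e = 6.1 − 7.1 = -1
x=5: V̂ = 1.1 + 3·5 = 16.1; e = 18.1 − 16.1 = 2
x=6: V̂ = 1.1 + 3·6 = 19.1; e = 16.1 − 19.1 = -3
x=9: V̂ = 1.1 + 3·9 = 28.1; e = 29.1 − 28.1 = 1
Signs: + − + − +
Runs: +×1, −×1, +×1, −×1, +×1 → 5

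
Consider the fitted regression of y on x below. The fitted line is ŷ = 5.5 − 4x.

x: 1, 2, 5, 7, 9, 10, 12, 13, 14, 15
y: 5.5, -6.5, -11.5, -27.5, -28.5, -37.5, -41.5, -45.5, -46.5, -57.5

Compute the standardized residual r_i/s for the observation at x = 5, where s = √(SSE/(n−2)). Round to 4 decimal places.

x=1: ŷ = 5.5 − 4·1 = 1.5; r = 5.5 − 1.5 = 4
x=2: ŷ = 5.5 − 4·2 = -2.5; r = -6.5 − (-2.5) = -4
x=5: ŷ = 5.5 − 4·5 = -14.5; r = -11.5 − (-14.5) = 3
x=7: ŷ = 5.5 − 4·7 = -22.5; r = -27.5 − (-22.5) = -5
x=9: ŷ = 5.5 − 4·9 = -30.5; r = -28.5 − (-30.5) = 2
x=10: ŷ = 5.5 − 4·10 = -34.5; r = -37.5 − (-34.5) = -3
x=12: ŷ = 5.5 − 4·12 = -42.5; r = -41.5 − (-42.5) = 1
x=13: ŷ = 5.5 − 4·13 = -46.5; r = -45.5 − (-46.5) = 1
x=14: ŷ = 5.5 − 4·14 = -50.5; r = -46.5 − (-50.5) = 4
x=15: ŷ = 5.5 − 4·15 = -54.5; r = -57.5 − (-54.5) = -3
SSE = 16 + 16 + 9 + 25 + 4 + 9 + 1 + 1 + 16 + 9 = 106
s = √(106/8) = 3.64005
r/s = 3 / 3.64005 = 0.8242

0.8242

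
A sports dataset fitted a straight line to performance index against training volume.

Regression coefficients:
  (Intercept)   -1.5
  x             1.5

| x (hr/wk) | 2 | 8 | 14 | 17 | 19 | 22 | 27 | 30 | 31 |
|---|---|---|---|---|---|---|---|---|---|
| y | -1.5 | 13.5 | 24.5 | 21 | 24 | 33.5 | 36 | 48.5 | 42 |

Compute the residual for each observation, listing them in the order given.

x=2: ŷ = -1.5 + 1.5·2 = 1.5; e = -1.5 − 1.5 = -3
x=8: ŷ = -1.5 + 1.5·8 = 10.5; e = 13.5 − 10.5 = 3
x=14: ŷ = -1.5 + 1.5·14 = 19.5; e = 24.5 − 19.5 = 5
x=17: ŷ = -1.5 + 1.5·17 = 24; e = 21 − 24 = -3
x=19: ŷ = -1.5 + 1.5·19 = 27; e = 24 − 27 = -3
x=22: ŷ = -1.5 + 1.5·22 = 31.5; e = 33.5 − 31.5 = 2
x=27: ŷ = -1.5 + 1.5·27 = 39; e = 36 − 39 = -3
x=30: ŷ = -1.5 + 1.5·30 = 43.5; e = 48.5 − 43.5 = 5
x=31: ŷ = -1.5 + 1.5·31 = 45; e = 42 − 45 = -3

-3, 3, 5, -3, -3, 2, -3, 5, -3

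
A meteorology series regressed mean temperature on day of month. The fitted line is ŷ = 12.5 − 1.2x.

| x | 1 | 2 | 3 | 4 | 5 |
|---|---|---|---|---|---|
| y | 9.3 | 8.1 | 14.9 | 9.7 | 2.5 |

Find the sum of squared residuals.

x=1: ŷ = 12.5 − 1.2·1 = 11.3; e = 9.3 − 11.3 = -2
x=2: ŷ = 12.5 − 1.2·2 = 10.1; e = 8.1 − 10.1 = -2
x=3: ŷ = 12.5 − 1.2·3 = 8.9; e = 14.9 − 8.9 = 6
x=4: ŷ = 12.5 − 1.2·4 = 7.7; e = 9.7 − 7.7 = 2
x=5: ŷ = 12.5 − 1.2·5 = 6.5; e = 2.5 − 6.5 = -4
SSE = 4 + 4 + 36 + 4 + 16 = 64

SSE = 64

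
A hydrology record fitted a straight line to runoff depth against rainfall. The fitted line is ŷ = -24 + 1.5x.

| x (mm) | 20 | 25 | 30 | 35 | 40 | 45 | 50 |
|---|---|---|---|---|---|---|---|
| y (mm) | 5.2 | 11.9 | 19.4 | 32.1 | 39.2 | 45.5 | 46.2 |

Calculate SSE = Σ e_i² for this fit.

x=20: ŷ = -24 + 1.5·20 = 6; e = 5.2 − 6 = -0.8
x=25: ŷ = -24 + 1.5·25 = 13.5; e = 11.9 − 13.5 = -1.6
x=30: ŷ = -24 + 1.5·30 = 21; e = 19.4 − 21 = -1.6
x=35: ŷ = -24 + 1.5·35 = 28.5; e = 32.1 − 28.5 = 3.6
x=40: ŷ = -24 + 1.5·40 = 36; e = 39.2 − 36 = 3.2
x=45: ŷ = -24 + 1.5·45 = 43.5; e = 45.5 − 43.5 = 2
x=50: ŷ = -24 + 1.5·50 = 51; e = 46.2 − 51 = -4.8
SSE = 0.64 + 2.56 + 2.56 + 12.96 + 10.24 + 4 + 23.04 = 56

SSE = 56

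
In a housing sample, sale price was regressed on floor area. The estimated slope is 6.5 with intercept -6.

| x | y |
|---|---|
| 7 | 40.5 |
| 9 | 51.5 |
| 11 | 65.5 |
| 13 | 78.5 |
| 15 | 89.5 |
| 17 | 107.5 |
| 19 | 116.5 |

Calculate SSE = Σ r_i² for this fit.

SSE = 16

x=7: ŷ = -6 + 6.5·7 = 39.5; r = 40.5 − 39.5 = 1
x=9: ŷ = -6 + 6.5·9 = 52.5; r = 51.5 − 52.5 = -1
x=11: ŷ = -6 + 6.5·11 = 65.5; r = 65.5 − 65.5 = 0
x=13: ŷ = -6 + 6.5·13 = 78.5; r = 78.5 − 78.5 = 0
x=15: ŷ = -6 + 6.5·15 = 91.5; r = 89.5 − 91.5 = -2
x=17: ŷ = -6 + 6.5·17 = 104.5; r = 107.5 − 104.5 = 3
x=19: ŷ = -6 + 6.5·19 = 117.5; r = 116.5 − 117.5 = -1
SSE = 1 + 1 + 0 + 0 + 4 + 9 + 1 = 16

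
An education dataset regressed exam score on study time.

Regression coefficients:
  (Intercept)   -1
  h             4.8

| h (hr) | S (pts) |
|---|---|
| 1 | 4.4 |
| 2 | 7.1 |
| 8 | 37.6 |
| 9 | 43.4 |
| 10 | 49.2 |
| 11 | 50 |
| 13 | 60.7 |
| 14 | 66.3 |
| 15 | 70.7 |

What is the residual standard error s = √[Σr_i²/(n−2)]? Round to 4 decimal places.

s = 1.3501

h=1: ŷ = -1 + 4.8·1 = 3.8; r = 4.4 − 3.8 = 0.6
h=2: ŷ = -1 + 4.8·2 = 8.6; r = 7.1 − 8.6 = -1.5
h=8: ŷ = -1 + 4.8·8 = 37.4; r = 37.6 − 37.4 = 0.2
h=9: ŷ = -1 + 4.8·9 = 42.2; r = 43.4 − 42.2 = 1.2
h=10: ŷ = -1 + 4.8·10 = 47; r = 49.2 − 47 = 2.2
h=11: ŷ = -1 + 4.8·11 = 51.8; r = 50 − 51.8 = -1.8
h=13: ŷ = -1 + 4.8·13 = 61.4; r = 60.7 − 61.4 = -0.7
h=14: ŷ = -1 + 4.8·14 = 66.2; r = 66.3 − 66.2 = 0.1
h=15: ŷ = -1 + 4.8·15 = 71; r = 70.7 − 71 = -0.3
SSE = 0.36 + 2.25 + 0.04 + 1.44 + 4.84 + 3.24 + 0.49 + 0.01 + 0.09 = 12.76
s = √(12.76/7) = √1.82286 ≈ 1.3501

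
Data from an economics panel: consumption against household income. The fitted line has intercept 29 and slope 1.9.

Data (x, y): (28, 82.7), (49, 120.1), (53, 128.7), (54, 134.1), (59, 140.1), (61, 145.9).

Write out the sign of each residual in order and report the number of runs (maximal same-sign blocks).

5 runs

x=28: ŷ = 29 + 1.9·28 = 82.2; e = 82.7 − 82.2 = 0.5
x=49: ŷ = 29 + 1.9·49 = 122.1; e = 120.1 − 122.1 = -2
x=53: ŷ = 29 + 1.9·53 = 129.7; e = 128.7 − 129.7 = -1
x=54: ŷ = 29 + 1.9·54 = 131.6; e = 134.1 − 131.6 = 2.5
x=59: ŷ = 29 + 1.9·59 = 141.1; e = 140.1 − 141.1 = -1
x=61: ŷ = 29 + 1.9·61 = 144.9; e = 145.9 − 144.9 = 1
Signs: + − − + − +
Runs: +×1, −×2, +×1, −×1, +×1 → 5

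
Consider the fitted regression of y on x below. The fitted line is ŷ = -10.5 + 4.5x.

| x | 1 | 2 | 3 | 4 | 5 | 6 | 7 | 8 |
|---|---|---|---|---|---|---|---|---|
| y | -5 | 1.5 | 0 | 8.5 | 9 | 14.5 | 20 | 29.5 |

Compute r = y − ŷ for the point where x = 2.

ŷ = -10.5 + 4.5·2 = -1.5
r = 1.5 − (-1.5) = 3

r = 3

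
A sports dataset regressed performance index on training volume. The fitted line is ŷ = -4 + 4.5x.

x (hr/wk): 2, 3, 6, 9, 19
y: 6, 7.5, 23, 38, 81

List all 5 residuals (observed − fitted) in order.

1, -2, 0, 1.5, -0.5

x=2: ŷ = -4 + 4.5·2 = 5; e = 6 − 5 = 1
x=3: ŷ = -4 + 4.5·3 = 9.5; e = 7.5 − 9.5 = -2
x=6: ŷ = -4 + 4.5·6 = 23; e = 23 − 23 = 0
x=9: ŷ = -4 + 4.5·9 = 36.5; e = 38 − 36.5 = 1.5
x=19: ŷ = -4 + 4.5·19 = 81.5; e = 81 − 81.5 = -0.5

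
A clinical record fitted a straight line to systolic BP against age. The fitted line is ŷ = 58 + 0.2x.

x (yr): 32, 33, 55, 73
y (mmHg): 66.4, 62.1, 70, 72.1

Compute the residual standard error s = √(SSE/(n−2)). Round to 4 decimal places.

x=32: ŷ = 58 + 0.2·32 = 64.4; e = 66.4 − 64.4 = 2
x=33: ŷ = 58 + 0.2·33 = 64.6; e = 62.1 − 64.6 = -2.5
x=55: ŷ = 58 + 0.2·55 = 69; e = 70 − 69 = 1
x=73: ŷ = 58 + 0.2·73 = 72.6; e = 72.1 − 72.6 = -0.5
SSE = 4 + 6.25 + 1 + 0.25 = 11.5
s = √(11.5/2) = √5.75 ≈ 2.3979

s = 2.3979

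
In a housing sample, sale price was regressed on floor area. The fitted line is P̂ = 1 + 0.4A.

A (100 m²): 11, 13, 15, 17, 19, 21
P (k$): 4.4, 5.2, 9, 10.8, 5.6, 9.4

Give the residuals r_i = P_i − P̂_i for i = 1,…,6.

A=11: P̂ = 1 + 0.4·11 = 5.4; r = 4.4 − 5.4 = -1
A=13: P̂ = 1 + 0.4·13 = 6.2; r = 5.2 − 6.2 = -1
A=15: P̂ = 1 + 0.4·15 = 7; r = 9 − 7 = 2
A=17: P̂ = 1 + 0.4·17 = 7.8; r = 10.8 − 7.8 = 3
A=19: P̂ = 1 + 0.4·19 = 8.6; r = 5.6 − 8.6 = -3
A=21: P̂ = 1 + 0.4·21 = 9.4; r = 9.4 − 9.4 = 0

-1, -1, 2, 3, -3, 0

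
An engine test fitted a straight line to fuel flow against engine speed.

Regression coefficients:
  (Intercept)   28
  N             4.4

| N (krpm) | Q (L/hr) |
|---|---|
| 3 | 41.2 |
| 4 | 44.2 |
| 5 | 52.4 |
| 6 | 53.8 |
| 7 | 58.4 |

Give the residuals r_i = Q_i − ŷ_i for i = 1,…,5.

0, -1.4, 2.4, -0.6, -0.4

N=3: ŷ = 28 + 4.4·3 = 41.2; r = 41.2 − 41.2 = 0
N=4: ŷ = 28 + 4.4·4 = 45.6; r = 44.2 − 45.6 = -1.4
N=5: ŷ = 28 + 4.4·5 = 50; r = 52.4 − 50 = 2.4
N=6: ŷ = 28 + 4.4·6 = 54.4; r = 53.8 − 54.4 = -0.6
N=7: ŷ = 28 + 4.4·7 = 58.8; r = 58.4 − 58.8 = -0.4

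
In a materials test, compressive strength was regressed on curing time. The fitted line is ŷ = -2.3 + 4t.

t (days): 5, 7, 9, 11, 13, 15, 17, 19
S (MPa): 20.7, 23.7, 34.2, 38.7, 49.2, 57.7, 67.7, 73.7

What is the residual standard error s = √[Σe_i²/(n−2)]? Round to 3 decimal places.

t=5: ŷ = -2.3 + 4·5 = 17.7; e = 20.7 − 17.7 = 3
t=7: ŷ = -2.3 + 4·7 = 25.7; e = 23.7 − 25.7 = -2
t=9: ŷ = -2.3 + 4·9 = 33.7; e = 34.2 − 33.7 = 0.5
t=11: ŷ = -2.3 + 4·11 = 41.7; e = 38.7 − 41.7 = -3
t=13: ŷ = -2.3 + 4·13 = 49.7; e = 49.2 − 49.7 = -0.5
t=15: ŷ = -2.3 + 4·15 = 57.7; e = 57.7 − 57.7 = 0
t=17: ŷ = -2.3 + 4·17 = 65.7; e = 67.7 − 65.7 = 2
t=19: ŷ = -2.3 + 4·19 = 73.7; e = 73.7 − 73.7 = 0
SSE = 9 + 4 + 0.25 + 9 + 0.25 + 0 + 4 + 0 = 26.5
s = √(26.5/6) = √4.41667 ≈ 2.102

s = 2.102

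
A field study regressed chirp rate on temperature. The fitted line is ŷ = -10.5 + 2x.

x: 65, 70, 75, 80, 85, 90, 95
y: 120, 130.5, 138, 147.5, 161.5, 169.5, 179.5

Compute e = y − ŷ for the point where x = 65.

e = 0.5

ŷ = -10.5 + 2·65 = 119.5
e = 120 − 119.5 = 0.5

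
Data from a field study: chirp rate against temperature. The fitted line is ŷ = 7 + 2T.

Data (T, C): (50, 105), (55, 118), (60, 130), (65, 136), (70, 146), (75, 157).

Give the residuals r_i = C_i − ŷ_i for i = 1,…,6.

T=50: ŷ = 7 + 2·50 = 107; r = 105 − 107 = -2
T=55: ŷ = 7 + 2·55 = 117; r = 118 − 117 = 1
T=60: ŷ = 7 + 2·60 = 127; r = 130 − 127 = 3
T=65: ŷ = 7 + 2·65 = 137; r = 136 − 137 = -1
T=70: ŷ = 7 + 2·70 = 147; r = 146 − 147 = -1
T=75: ŷ = 7 + 2·75 = 157; r = 157 − 157 = 0

-2, 1, 3, -1, -1, 0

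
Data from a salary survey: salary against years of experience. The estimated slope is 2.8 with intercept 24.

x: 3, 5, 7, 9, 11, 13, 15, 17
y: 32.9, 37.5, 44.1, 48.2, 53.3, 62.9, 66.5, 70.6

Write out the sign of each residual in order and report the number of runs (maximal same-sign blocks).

6 runs

x=3: ŷ = 24 + 2.8·3 = 32.4; e = 32.9 − 32.4 = 0.5
x=5: ŷ = 24 + 2.8·5 = 38; e = 37.5 − 38 = -0.5
x=7: ŷ = 24 + 2.8·7 = 43.6; e = 44.1 − 43.6 = 0.5
x=9: ŷ = 24 + 2.8·9 = 49.2; e = 48.2 − 49.2 = -1
x=11: ŷ = 24 + 2.8·11 = 54.8; e = 53.3 − 54.8 = -1.5
x=13: ŷ = 24 + 2.8·13 = 60.4; e = 62.9 − 60.4 = 2.5
x=15: ŷ = 24 + 2.8·15 = 66; e = 66.5 − 66 = 0.5
x=17: ŷ = 24 + 2.8·17 = 71.6; e = 70.6 − 71.6 = -1
Signs: + − + − − + + −
Runs: +×1, −×1, +×1, −×2, +×2, −×1 → 6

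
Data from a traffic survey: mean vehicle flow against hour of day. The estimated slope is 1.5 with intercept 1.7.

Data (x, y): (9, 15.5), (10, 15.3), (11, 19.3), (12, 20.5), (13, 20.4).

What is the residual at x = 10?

ŷ = 1.7 + 1.5·10 = 16.7
r = 15.3 − 16.7 = -1.4

r = -1.4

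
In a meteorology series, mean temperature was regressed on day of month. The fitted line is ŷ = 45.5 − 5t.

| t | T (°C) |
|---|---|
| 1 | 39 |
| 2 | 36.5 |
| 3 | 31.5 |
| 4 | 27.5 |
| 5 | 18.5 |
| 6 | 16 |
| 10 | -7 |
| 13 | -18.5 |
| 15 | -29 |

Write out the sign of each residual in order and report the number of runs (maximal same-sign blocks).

t=1: ŷ = 45.5 − 5·1 = 40.5; r = 39 − 40.5 = -1.5
t=2: ŷ = 45.5 − 5·2 = 35.5; r = 36.5 − 35.5 = 1
t=3: ŷ = 45.5 − 5·3 = 30.5; r = 31.5 − 30.5 = 1
t=4: ŷ = 45.5 − 5·4 = 25.5; r = 27.5 − 25.5 = 2
t=5: ŷ = 45.5 − 5·5 = 20.5; r = 18.5 − 20.5 = -2
t=6: ŷ = 45.5 − 5·6 = 15.5; r = 16 − 15.5 = 0.5
t=10: ŷ = 45.5 − 5·10 = -4.5; r = -7 − (-4.5) = -2.5
t=13: ŷ = 45.5 − 5·13 = -19.5; r = -18.5 − (-19.5) = 1
t=15: ŷ = 45.5 − 5·15 = -29.5; r = -29 − (-29.5) = 0.5
Signs: − + + + − + − + +
Runs: −×1, +×3, −×1, +×1, −×1, +×2 → 6

6 runs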